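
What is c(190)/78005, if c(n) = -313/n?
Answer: -313/14820950 ≈ -2.1119e-5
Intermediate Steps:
c(190)/78005 = -313/190/78005 = -313*1/190*(1/78005) = -313/190*1/78005 = -313/14820950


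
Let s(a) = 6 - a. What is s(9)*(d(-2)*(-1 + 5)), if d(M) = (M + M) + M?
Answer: 72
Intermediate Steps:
d(M) = 3*M (d(M) = 2*M + M = 3*M)
s(9)*(d(-2)*(-1 + 5)) = (6 - 1*9)*((3*(-2))*(-1 + 5)) = (6 - 9)*(-6*4) = -3*(-24) = 72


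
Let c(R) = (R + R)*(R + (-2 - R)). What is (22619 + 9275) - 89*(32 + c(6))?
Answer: 31182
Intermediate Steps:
c(R) = -4*R (c(R) = (2*R)*(-2) = -4*R)
(22619 + 9275) - 89*(32 + c(6)) = (22619 + 9275) - 89*(32 - 4*6) = 31894 - 89*(32 - 24) = 31894 - 89*8 = 31894 - 712 = 31182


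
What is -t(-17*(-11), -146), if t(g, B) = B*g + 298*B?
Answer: 70810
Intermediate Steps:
t(g, B) = 298*B + B*g
-t(-17*(-11), -146) = -(-146)*(298 - 17*(-11)) = -(-146)*(298 + 187) = -(-146)*485 = -1*(-70810) = 70810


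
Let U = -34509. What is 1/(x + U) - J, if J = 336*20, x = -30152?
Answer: -434521921/64661 ≈ -6720.0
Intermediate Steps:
J = 6720
1/(x + U) - J = 1/(-30152 - 34509) - 1*6720 = 1/(-64661) - 6720 = -1/64661 - 6720 = -434521921/64661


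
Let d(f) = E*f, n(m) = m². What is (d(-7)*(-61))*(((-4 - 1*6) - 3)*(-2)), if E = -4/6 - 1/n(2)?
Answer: -61061/6 ≈ -10177.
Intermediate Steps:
E = -11/12 (E = -4/6 - 1/(2²) = -4*⅙ - 1/4 = -⅔ - 1*¼ = -⅔ - ¼ = -11/12 ≈ -0.91667)
d(f) = -11*f/12
(d(-7)*(-61))*(((-4 - 1*6) - 3)*(-2)) = (-11/12*(-7)*(-61))*(((-4 - 1*6) - 3)*(-2)) = ((77/12)*(-61))*(((-4 - 6) - 3)*(-2)) = -4697*(-10 - 3)*(-2)/12 = -(-61061)*(-2)/12 = -4697/12*26 = -61061/6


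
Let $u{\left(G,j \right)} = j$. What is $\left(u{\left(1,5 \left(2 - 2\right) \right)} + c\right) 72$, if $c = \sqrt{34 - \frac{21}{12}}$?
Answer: $36 \sqrt{129} \approx 408.88$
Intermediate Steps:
$c = \frac{\sqrt{129}}{2}$ ($c = \sqrt{34 - \frac{7}{4}} = \sqrt{\frac{129}{4}} = \frac{\sqrt{129}}{2} \approx 5.6789$)
$\left(u{\left(1,5 \left(2 - 2\right) \right)} + c\right) 72 = \left(5 \left(2 - 2\right) + \frac{\sqrt{129}}{2}\right) 72 = \left(5 \cdot 0 + \frac{\sqrt{129}}{2}\right) 72 = \left(0 + \frac{\sqrt{129}}{2}\right) 72 = \frac{\sqrt{129}}{2} \cdot 72 = 36 \sqrt{129}$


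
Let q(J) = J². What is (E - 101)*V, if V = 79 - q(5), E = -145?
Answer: -13284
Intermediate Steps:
V = 54 (V = 79 - 1*5² = 79 - 1*25 = 79 - 25 = 54)
(E - 101)*V = (-145 - 101)*54 = -246*54 = -13284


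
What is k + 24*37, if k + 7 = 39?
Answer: 920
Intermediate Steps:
k = 32 (k = -7 + 39 = 32)
k + 24*37 = 32 + 24*37 = 32 + 888 = 920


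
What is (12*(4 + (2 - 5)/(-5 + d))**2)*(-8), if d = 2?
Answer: -2400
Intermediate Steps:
(12*(4 + (2 - 5)/(-5 + d))**2)*(-8) = (12*(4 + (2 - 5)/(-5 + 2))**2)*(-8) = (12*(4 - 3/(-3))**2)*(-8) = (12*(4 - 3*(-1/3))**2)*(-8) = (12*(4 + 1)**2)*(-8) = (12*5**2)*(-8) = (12*25)*(-8) = 300*(-8) = -2400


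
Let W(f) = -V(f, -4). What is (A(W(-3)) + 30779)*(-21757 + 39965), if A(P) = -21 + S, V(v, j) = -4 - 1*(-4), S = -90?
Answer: 558402944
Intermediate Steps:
V(v, j) = 0 (V(v, j) = -4 + 4 = 0)
W(f) = 0 (W(f) = -1*0 = 0)
A(P) = -111 (A(P) = -21 - 90 = -111)
(A(W(-3)) + 30779)*(-21757 + 39965) = (-111 + 30779)*(-21757 + 39965) = 30668*18208 = 558402944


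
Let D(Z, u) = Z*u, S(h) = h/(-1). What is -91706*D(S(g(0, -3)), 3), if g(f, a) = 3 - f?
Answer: 825354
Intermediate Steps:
S(h) = -h (S(h) = h*(-1) = -h)
-91706*D(S(g(0, -3)), 3) = -91706*(-(3 - 1*0))*3 = -91706*(-(3 + 0))*3 = -91706*(-1*3)*3 = -(-275118)*3 = -91706*(-9) = 825354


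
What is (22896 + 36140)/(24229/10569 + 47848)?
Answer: 623951484/505729741 ≈ 1.2338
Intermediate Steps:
(22896 + 36140)/(24229/10569 + 47848) = 59036/(24229*(1/10569) + 47848) = 59036/(24229/10569 + 47848) = 59036/(505729741/10569) = 59036*(10569/505729741) = 623951484/505729741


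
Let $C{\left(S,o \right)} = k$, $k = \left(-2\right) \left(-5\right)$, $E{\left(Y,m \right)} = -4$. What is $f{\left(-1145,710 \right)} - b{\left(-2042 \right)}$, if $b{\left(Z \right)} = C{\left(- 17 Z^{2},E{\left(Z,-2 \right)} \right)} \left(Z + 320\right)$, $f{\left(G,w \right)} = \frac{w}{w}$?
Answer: $17221$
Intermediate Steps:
$f{\left(G,w \right)} = 1$
$k = 10$
$C{\left(S,o \right)} = 10$
$b{\left(Z \right)} = 3200 + 10 Z$ ($b{\left(Z \right)} = 10 \left(Z + 320\right) = 10 \left(320 + Z\right) = 3200 + 10 Z$)
$f{\left(-1145,710 \right)} - b{\left(-2042 \right)} = 1 - \left(3200 + 10 \left(-2042\right)\right) = 1 - \left(3200 - 20420\right) = 1 - -17220 = 1 + 17220 = 17221$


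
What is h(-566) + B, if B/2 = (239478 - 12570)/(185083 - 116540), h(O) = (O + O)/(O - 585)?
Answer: 599932892/78892993 ≈ 7.6044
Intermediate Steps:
h(O) = 2*O/(-585 + O) (h(O) = (2*O)/(-585 + O) = 2*O/(-585 + O))
B = 453816/68543 (B = 2*((239478 - 12570)/(185083 - 116540)) = 2*(226908/68543) = 453816/68543 ≈ 6.6209)
h(-566) + B = 2*(-566)/(-585 - 566) + 453816/68543 = 2*(-566)/(-1151) + 453816/68543 = 2*(-566)*(-1/1151) + 453816/68543 = 1132/1151 + 453816/68543 = 599932892/78892993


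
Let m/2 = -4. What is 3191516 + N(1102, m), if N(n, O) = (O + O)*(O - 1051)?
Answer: 3208460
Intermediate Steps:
m = -8 (m = 2*(-4) = -8)
N(n, O) = 2*O*(-1051 + O) (N(n, O) = (2*O)*(-1051 + O) = 2*O*(-1051 + O))
3191516 + N(1102, m) = 3191516 + 2*(-8)*(-1051 - 8) = 3191516 + 2*(-8)*(-1059) = 3191516 + 16944 = 3208460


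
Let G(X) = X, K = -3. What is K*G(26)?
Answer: -78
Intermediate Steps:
K*G(26) = -3*26 = -78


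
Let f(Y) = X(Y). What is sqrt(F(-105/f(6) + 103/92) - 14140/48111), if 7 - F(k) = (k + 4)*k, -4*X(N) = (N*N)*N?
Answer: I*sqrt(53753425169785)/1896948 ≈ 3.865*I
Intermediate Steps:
X(N) = -N**3/4 (X(N) = -N*N*N/4 = -N**2*N/4 = -N**3/4)
f(Y) = -Y**3/4
F(k) = 7 - k*(4 + k) (F(k) = 7 - (k + 4)*k = 7 - (4 + k)*k = 7 - k*(4 + k))
sqrt(F(-105/f(6) + 103/92) - 14140/48111) = sqrt((7 - (-105/((-1/4*6**3)) + 103/92)**2 - 4*(-105/((-1/4*6**3)) + 103/92)) - 14140/48111) = sqrt((7 - (-105/((-1/4*216)) + 103*(1/92))**2 - 4*(-105/((-1/4*216)) + 103*(1/92))) - 14140*1/48111) = sqrt((7 - (-105/(-54) + 103/92)**2 - 4*(-105/(-54) + 103/92)) - 2020/6873) = sqrt((7 - (-105*(-1/54) + 103/92)**2 - 4*(-105*(-1/54) + 103/92)) - 2020/6873) = sqrt((7 - (35/18 + 103/92)**2 - 4*(35/18 + 103/92)) - 2020/6873) = sqrt((7 - (2537/828)**2 - 4*2537/828) - 2020/6873) = sqrt((7 - 1*6436369/685584 - 2537/207) - 2020/6873) = sqrt((7 - 6436369/685584 - 2537/207) - 2020/6873) = sqrt(-10039825/685584 - 2020/6873) = sqrt(-23462865635/1570672944) = I*sqrt(53753425169785)/1896948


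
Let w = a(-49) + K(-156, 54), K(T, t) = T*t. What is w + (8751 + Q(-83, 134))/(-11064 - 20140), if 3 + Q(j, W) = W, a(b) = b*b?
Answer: -93975287/15602 ≈ -6023.3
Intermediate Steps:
a(b) = b²
Q(j, W) = -3 + W
w = -6023 (w = (-49)² - 156*54 = 2401 - 8424 = -6023)
w + (8751 + Q(-83, 134))/(-11064 - 20140) = -6023 + (8751 + (-3 + 134))/(-11064 - 20140) = -6023 + (8751 + 131)/(-31204) = -6023 + 8882*(-1/31204) = -6023 - 4441/15602 = -93975287/15602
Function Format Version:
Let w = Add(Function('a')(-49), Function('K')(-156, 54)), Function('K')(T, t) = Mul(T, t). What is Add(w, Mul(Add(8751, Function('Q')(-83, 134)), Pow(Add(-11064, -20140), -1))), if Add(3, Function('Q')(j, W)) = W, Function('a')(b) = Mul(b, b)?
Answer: Rational(-93975287, 15602) ≈ -6023.3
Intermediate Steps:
Function('a')(b) = Pow(b, 2)
Function('Q')(j, W) = Add(-3, W)
w = -6023 (w = Add(Pow(-49, 2), Mul(-156, 54)) = Add(2401, -8424) = -6023)
Add(w, Mul(Add(8751, Function('Q')(-83, 134)), Pow(Add(-11064, -20140), -1))) = Add(-6023, Mul(Add(8751, Add(-3, 134)), Pow(Add(-11064, -20140), -1))) = Add(-6023, Mul(Add(8751, 131), Pow(-31204, -1))) = Add(-6023, Mul(8882, Rational(-1, 31204))) = Add(-6023, Rational(-4441, 15602)) = Rational(-93975287, 15602)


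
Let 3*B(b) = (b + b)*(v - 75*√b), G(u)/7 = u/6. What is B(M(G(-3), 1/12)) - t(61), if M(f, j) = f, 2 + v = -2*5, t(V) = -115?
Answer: 143 + 175*I*√14/2 ≈ 143.0 + 327.4*I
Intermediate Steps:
G(u) = 7*u/6 (G(u) = 7*(u/6) = 7*u/6)
v = -12 (v = -2 - 2*5 = -2 - 10 = -12)
B(b) = 2*b*(-12 - 75*√b)/3 (B(b) = ((b + b)*(-12 - 75*√b))/3 = ((2*b)*(-12 - 75*√b))/3 = (2*b*(-12 - 75*√b))/3 = 2*b*(-12 - 75*√b)/3)
B(M(G(-3), 1/12)) - t(61) = (-50*(-7*I*√14/4) - 28*(-3)/3) - 1*(-115) = (-(-175)*I*√14/2 - 8*(-7/2)) + 115 = (-(-175)*I*√14/2 + 28) + 115 = (175*I*√14/2 + 28) + 115 = (28 + 175*I*√14/2) + 115 = 143 + 175*I*√14/2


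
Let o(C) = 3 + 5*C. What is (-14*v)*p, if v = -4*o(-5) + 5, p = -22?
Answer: 28644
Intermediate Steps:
v = 93 (v = -4*(3 + 5*(-5)) + 5 = -4*(3 - 25) + 5 = -4*(-22) + 5 = 88 + 5 = 93)
(-14*v)*p = -14*93*(-22) = -1302*(-22) = 28644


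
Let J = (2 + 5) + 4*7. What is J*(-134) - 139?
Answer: -4829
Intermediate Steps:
J = 35 (J = 7 + 28 = 35)
J*(-134) - 139 = 35*(-134) - 139 = -4690 - 139 = -4829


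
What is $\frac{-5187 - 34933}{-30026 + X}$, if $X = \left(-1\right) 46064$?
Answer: $\frac{4012}{7609} \approx 0.52727$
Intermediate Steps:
$X = -46064$
$\frac{-5187 - 34933}{-30026 + X} = \frac{-5187 - 34933}{-30026 - 46064} = - \frac{40120}{-76090} = \left(-40120\right) \left(- \frac{1}{76090}\right) = \frac{4012}{7609}$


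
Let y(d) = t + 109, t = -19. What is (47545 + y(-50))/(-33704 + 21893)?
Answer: -47635/11811 ≈ -4.0331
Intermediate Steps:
y(d) = 90 (y(d) = -19 + 109 = 90)
(47545 + y(-50))/(-33704 + 21893) = (47545 + 90)/(-33704 + 21893) = 47635/(-11811) = 47635*(-1/11811) = -47635/11811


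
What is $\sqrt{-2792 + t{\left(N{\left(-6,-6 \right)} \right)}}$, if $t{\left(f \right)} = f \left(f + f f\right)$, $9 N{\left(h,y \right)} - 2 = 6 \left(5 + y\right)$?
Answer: $\frac{2 i \sqrt{508822}}{27} \approx 52.838 i$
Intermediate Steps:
$N{\left(h,y \right)} = \frac{32}{9} + \frac{2 y}{3}$ ($N{\left(h,y \right)} = \frac{2}{9} + \frac{6 \left(5 + y\right)}{9} = \frac{2}{9} + \frac{30 + 6 y}{9} = \frac{2}{9} + \left(\frac{10}{3} + \frac{2 y}{3}\right) = \frac{32}{9} + \frac{2 y}{3}$)
$t{\left(f \right)} = f \left(f + f^{2}\right)$
$\sqrt{-2792 + t{\left(N{\left(-6,-6 \right)} \right)}} = \sqrt{-2792 + \left(\frac{32}{9} + \frac{2}{3} \left(-6\right)\right)^{2} \left(1 + \left(\frac{32}{9} + \frac{2}{3} \left(-6\right)\right)\right)} = \sqrt{-2792 + \left(\frac{32}{9} - 4\right)^{2} \left(1 + \left(\frac{32}{9} - 4\right)\right)} = \sqrt{-2792 + \left(- \frac{4}{9}\right)^{2} \left(1 - \frac{4}{9}\right)} = \sqrt{-2792 + \frac{16}{81} \cdot \frac{5}{9}} = \sqrt{-2792 + \frac{80}{729}} = \sqrt{- \frac{2035288}{729}} = \frac{2 i \sqrt{508822}}{27}$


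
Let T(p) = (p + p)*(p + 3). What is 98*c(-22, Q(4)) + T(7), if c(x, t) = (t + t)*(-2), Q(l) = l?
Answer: -1428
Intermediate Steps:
T(p) = 2*p*(3 + p) (T(p) = (2*p)*(3 + p) = 2*p*(3 + p))
c(x, t) = -4*t (c(x, t) = (2*t)*(-2) = -4*t)
98*c(-22, Q(4)) + T(7) = 98*(-4*4) + 2*7*(3 + 7) = 98*(-16) + 2*7*10 = -1568 + 140 = -1428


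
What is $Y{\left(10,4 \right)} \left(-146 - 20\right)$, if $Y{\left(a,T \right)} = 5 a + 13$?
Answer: $-10458$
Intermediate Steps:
$Y{\left(a,T \right)} = 13 + 5 a$
$Y{\left(10,4 \right)} \left(-146 - 20\right) = \left(13 + 5 \cdot 10\right) \left(-146 - 20\right) = \left(13 + 50\right) \left(-166\right) = 63 \left(-166\right) = -10458$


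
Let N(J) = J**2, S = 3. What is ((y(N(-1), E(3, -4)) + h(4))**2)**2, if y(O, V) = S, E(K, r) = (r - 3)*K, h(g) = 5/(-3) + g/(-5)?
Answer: 4096/50625 ≈ 0.080909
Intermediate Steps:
h(g) = -5/3 - g/5 (h(g) = 5*(-1/3) + g*(-1/5) = -5/3 - g/5)
E(K, r) = K*(-3 + r) (E(K, r) = (-3 + r)*K = K*(-3 + r))
y(O, V) = 3
((y(N(-1), E(3, -4)) + h(4))**2)**2 = ((3 + (-5/3 - 1/5*4))**2)**2 = ((3 + (-5/3 - 4/5))**2)**2 = ((3 - 37/15)**2)**2 = ((8/15)**2)**2 = (64/225)**2 = 4096/50625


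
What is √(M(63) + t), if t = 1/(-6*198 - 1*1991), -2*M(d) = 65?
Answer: I*√4546014/374 ≈ 5.7009*I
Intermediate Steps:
M(d) = -65/2 (M(d) = -½*65 = -65/2)
t = -1/3179 (t = 1/(-1188 - 1991) = 1/(-3179) = -1/3179 ≈ -0.00031456)
√(M(63) + t) = √(-65/2 - 1/3179) = √(-206637/6358) = I*√4546014/374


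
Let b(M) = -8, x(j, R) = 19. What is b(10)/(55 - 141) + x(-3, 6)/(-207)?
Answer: 11/8901 ≈ 0.0012358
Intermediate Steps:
b(10)/(55 - 141) + x(-3, 6)/(-207) = -8/(55 - 141) + 19/(-207) = -8/(-86) + 19*(-1/207) = -8*(-1/86) - 19/207 = 4/43 - 19/207 = 11/8901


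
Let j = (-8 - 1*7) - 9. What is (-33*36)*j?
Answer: 28512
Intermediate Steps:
j = -24 (j = (-8 - 7) - 9 = -15 - 9 = -24)
(-33*36)*j = -33*36*(-24) = -1188*(-24) = 28512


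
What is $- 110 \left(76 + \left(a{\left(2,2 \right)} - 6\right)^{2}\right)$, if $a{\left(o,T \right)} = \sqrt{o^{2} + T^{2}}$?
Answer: $-13200 + 2640 \sqrt{2} \approx -9466.5$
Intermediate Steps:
$a{\left(o,T \right)} = \sqrt{T^{2} + o^{2}}$
$- 110 \left(76 + \left(a{\left(2,2 \right)} - 6\right)^{2}\right) = - 110 \left(76 + \left(\sqrt{2^{2} + 2^{2}} - 6\right)^{2}\right) = - 110 \left(76 + \left(\sqrt{4 + 4} - 6\right)^{2}\right) = - 110 \left(76 + \left(\sqrt{8} - 6\right)^{2}\right) = - 110 \left(76 + \left(2 \sqrt{2} - 6\right)^{2}\right) = - 110 \left(76 + \left(-6 + 2 \sqrt{2}\right)^{2}\right) = -8360 - 110 \left(-6 + 2 \sqrt{2}\right)^{2}$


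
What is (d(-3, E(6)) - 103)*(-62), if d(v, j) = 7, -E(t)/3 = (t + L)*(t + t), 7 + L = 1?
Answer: 5952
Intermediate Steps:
L = -6 (L = -7 + 1 = -6)
E(t) = -6*t*(-6 + t) (E(t) = -3*(t - 6)*(t + t) = -3*(-6 + t)*2*t = -6*t*(-6 + t))
(d(-3, E(6)) - 103)*(-62) = (7 - 103)*(-62) = -96*(-62) = 5952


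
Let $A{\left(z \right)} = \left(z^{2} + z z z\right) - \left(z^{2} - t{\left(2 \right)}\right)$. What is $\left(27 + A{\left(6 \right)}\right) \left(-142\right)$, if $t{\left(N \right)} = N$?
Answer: $-34790$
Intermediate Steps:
$A{\left(z \right)} = 2 + z^{3}$ ($A{\left(z \right)} = \left(z^{2} + z z z\right) - \left(-2 + z^{2}\right) = \left(z^{2} + z^{2} z\right) - \left(-2 + z^{2}\right) = \left(z^{2} + z^{3}\right) - \left(-2 + z^{2}\right) = 2 + z^{3}$)
$\left(27 + A{\left(6 \right)}\right) \left(-142\right) = \left(27 + \left(2 + 6^{3}\right)\right) \left(-142\right) = \left(27 + \left(2 + 216\right)\right) \left(-142\right) = \left(27 + 218\right) \left(-142\right) = 245 \left(-142\right) = -34790$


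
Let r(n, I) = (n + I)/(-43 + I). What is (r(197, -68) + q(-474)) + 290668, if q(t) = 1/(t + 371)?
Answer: 1107731282/3811 ≈ 2.9067e+5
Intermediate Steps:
r(n, I) = (I + n)/(-43 + I)
q(t) = 1/(371 + t)
(r(197, -68) + q(-474)) + 290668 = ((-68 + 197)/(-43 - 68) + 1/(371 - 474)) + 290668 = (129/(-111) + 1/(-103)) + 290668 = (-1/111*129 - 1/103) + 290668 = (-43/37 - 1/103) + 290668 = -4466/3811 + 290668 = 1107731282/3811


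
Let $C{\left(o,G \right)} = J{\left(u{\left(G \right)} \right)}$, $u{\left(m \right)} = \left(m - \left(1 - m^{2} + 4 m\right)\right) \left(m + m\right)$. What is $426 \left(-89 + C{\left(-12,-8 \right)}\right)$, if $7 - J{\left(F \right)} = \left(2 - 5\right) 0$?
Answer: $-34932$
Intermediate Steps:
$u{\left(m \right)} = 2 m \left(-1 + m^{2} - 3 m\right)$ ($u{\left(m \right)} = \left(m - \left(1 - m^{2} + 4 m\right)\right) 2 m = \left(-1 + m^{2} - 3 m\right) 2 m = 2 m \left(-1 + m^{2} - 3 m\right)$)
$J{\left(F \right)} = 7$ ($J{\left(F \right)} = 7 - \left(2 - 5\right) 0 = 7 - \left(-3\right) 0 = 7 - 0 = 7 + 0 = 7$)
$C{\left(o,G \right)} = 7$
$426 \left(-89 + C{\left(-12,-8 \right)}\right) = 426 \left(-89 + 7\right) = 426 \left(-82\right) = -34932$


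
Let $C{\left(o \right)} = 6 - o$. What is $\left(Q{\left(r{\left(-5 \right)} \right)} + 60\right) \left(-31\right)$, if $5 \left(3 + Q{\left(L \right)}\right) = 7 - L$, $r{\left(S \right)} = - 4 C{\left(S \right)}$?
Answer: $- \frac{10416}{5} \approx -2083.2$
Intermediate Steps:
$r{\left(S \right)} = -24 + 4 S$ ($r{\left(S \right)} = - 4 \left(6 - S\right) = -24 + 4 S$)
$Q{\left(L \right)} = - \frac{8}{5} - \frac{L}{5}$ ($Q{\left(L \right)} = -3 + \frac{7 - L}{5} = -3 - \left(- \frac{7}{5} + \frac{L}{5}\right) = - \frac{8}{5} - \frac{L}{5}$)
$\left(Q{\left(r{\left(-5 \right)} \right)} + 60\right) \left(-31\right) = \left(\left(- \frac{8}{5} - \frac{-24 + 4 \left(-5\right)}{5}\right) + 60\right) \left(-31\right) = \left(\left(- \frac{8}{5} - \frac{-24 - 20}{5}\right) + 60\right) \left(-31\right) = \left(\left(- \frac{8}{5} - - \frac{44}{5}\right) + 60\right) \left(-31\right) = \left(\left(- \frac{8}{5} + \frac{44}{5}\right) + 60\right) \left(-31\right) = \left(\frac{36}{5} + 60\right) \left(-31\right) = \frac{336}{5} \left(-31\right) = - \frac{10416}{5}$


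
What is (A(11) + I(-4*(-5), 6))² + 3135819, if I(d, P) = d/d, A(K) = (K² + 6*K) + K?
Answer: 3175420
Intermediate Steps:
A(K) = K² + 7*K
I(d, P) = 1
(A(11) + I(-4*(-5), 6))² + 3135819 = (11*(7 + 11) + 1)² + 3135819 = (11*18 + 1)² + 3135819 = (198 + 1)² + 3135819 = 199² + 3135819 = 39601 + 3135819 = 3175420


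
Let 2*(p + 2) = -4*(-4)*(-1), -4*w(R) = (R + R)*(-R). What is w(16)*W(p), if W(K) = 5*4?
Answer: 2560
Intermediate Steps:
w(R) = R**2/2 (w(R) = -(R + R)*(-R)/4 = -2*R*(-R)/4 = -(-1)*R**2/2 = R**2/2)
p = -10 (p = -2 + (-4*(-4)*(-1))/2 = -2 + (16*(-1))/2 = -2 + (1/2)*(-16) = -2 - 8 = -10)
W(K) = 20
w(16)*W(p) = ((1/2)*16**2)*20 = ((1/2)*256)*20 = 128*20 = 2560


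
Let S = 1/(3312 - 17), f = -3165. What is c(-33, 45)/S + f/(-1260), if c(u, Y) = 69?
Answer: 19098031/84 ≈ 2.2736e+5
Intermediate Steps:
S = 1/3295 ≈ 0.00030349
c(-33, 45)/S + f/(-1260) = 69/(1/3295) - 3165/(-1260) = 69*3295 - 3165*(-1/1260) = 227355 + 211/84 = 19098031/84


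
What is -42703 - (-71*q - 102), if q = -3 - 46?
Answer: -46080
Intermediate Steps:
q = -49
-42703 - (-71*q - 102) = -42703 - (-71*(-49) - 102) = -42703 - (3479 - 102) = -42703 - 1*3377 = -42703 - 3377 = -46080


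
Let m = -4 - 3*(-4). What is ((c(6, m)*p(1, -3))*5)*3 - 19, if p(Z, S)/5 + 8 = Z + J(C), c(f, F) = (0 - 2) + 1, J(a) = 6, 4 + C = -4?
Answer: 56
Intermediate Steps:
C = -8 (C = -4 - 4 = -8)
m = 8 (m = -4 + 12 = 8)
c(f, F) = -1 (c(f, F) = -2 + 1 = -1)
p(Z, S) = -10 + 5*Z (p(Z, S) = -40 + 5*(Z + 6) = -40 + 5*(6 + Z) = -40 + (30 + 5*Z) = -10 + 5*Z)
((c(6, m)*p(1, -3))*5)*3 - 19 = (-(-10 + 5*1)*5)*3 - 19 = (-(-10 + 5)*5)*3 - 19 = (-1*(-5)*5)*3 - 19 = (5*5)*3 - 19 = 25*3 - 19 = 75 - 19 = 56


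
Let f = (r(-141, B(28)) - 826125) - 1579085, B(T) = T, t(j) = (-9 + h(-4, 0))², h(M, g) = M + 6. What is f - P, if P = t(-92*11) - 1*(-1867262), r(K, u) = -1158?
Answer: -4273679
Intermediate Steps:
h(M, g) = 6 + M
t(j) = 49 (t(j) = (-9 + (6 - 4))² = (-9 + 2)² = (-7)² = 49)
P = 1867311 (P = 49 - 1*(-1867262) = 49 + 1867262 = 1867311)
f = -2406368 (f = (-1158 - 826125) - 1579085 = -827283 - 1579085 = -2406368)
f - P = -2406368 - 1*1867311 = -2406368 - 1867311 = -4273679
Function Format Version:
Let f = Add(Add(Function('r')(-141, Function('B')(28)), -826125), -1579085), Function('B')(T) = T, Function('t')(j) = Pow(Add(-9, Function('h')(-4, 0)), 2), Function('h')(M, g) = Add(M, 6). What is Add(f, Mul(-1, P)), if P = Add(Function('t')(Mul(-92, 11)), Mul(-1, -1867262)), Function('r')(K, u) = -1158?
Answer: -4273679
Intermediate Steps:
Function('h')(M, g) = Add(6, M)
Function('t')(j) = 49 (Function('t')(j) = Pow(Add(-9, Add(6, -4)), 2) = Pow(Add(-9, 2), 2) = Pow(-7, 2) = 49)
P = 1867311 (P = Add(49, Mul(-1, -1867262)) = Add(49, 1867262) = 1867311)
f = -2406368 (f = Add(Add(-1158, -826125), -1579085) = Add(-827283, -1579085) = -2406368)
Add(f, Mul(-1, P)) = Add(-2406368, Mul(-1, 1867311)) = Add(-2406368, -1867311) = -4273679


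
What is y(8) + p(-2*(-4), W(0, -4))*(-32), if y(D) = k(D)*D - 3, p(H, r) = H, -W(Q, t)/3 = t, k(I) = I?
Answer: -195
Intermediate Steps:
W(Q, t) = -3*t
y(D) = -3 + D² (y(D) = D*D - 3 = D² - 3 = -3 + D²)
y(8) + p(-2*(-4), W(0, -4))*(-32) = (-3 + 8²) - 2*(-4)*(-32) = (-3 + 64) + 8*(-32) = 61 - 256 = -195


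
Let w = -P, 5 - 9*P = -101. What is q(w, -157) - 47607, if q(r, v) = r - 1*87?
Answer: -429352/9 ≈ -47706.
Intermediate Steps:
P = 106/9 (P = 5/9 - ⅑*(-101) = 5/9 + 101/9 = 106/9 ≈ 11.778)
w = -106/9 (w = -1*106/9 = -106/9 ≈ -11.778)
q(r, v) = -87 + r (q(r, v) = r - 87 = -87 + r)
q(w, -157) - 47607 = (-87 - 106/9) - 47607 = -889/9 - 47607 = -429352/9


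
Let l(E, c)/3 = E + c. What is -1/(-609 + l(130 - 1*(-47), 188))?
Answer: -1/486 ≈ -0.0020576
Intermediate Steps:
l(E, c) = 3*E + 3*c (l(E, c) = 3*(E + c) = 3*E + 3*c)
-1/(-609 + l(130 - 1*(-47), 188)) = -1/(-609 + (3*(130 - 1*(-47)) + 3*188)) = -1/(-609 + (3*(130 + 47) + 564)) = -1/(-609 + (3*177 + 564)) = -1/(-609 + (531 + 564)) = -1/(-609 + 1095) = -1/486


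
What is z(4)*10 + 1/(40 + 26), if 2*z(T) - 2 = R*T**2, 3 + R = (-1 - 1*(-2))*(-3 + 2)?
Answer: -20459/66 ≈ -309.98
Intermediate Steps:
R = -4 (R = -3 + (-1 - 1*(-2))*(-3 + 2) = -3 + (-1 + 2)*(-1) = -3 + 1*(-1) = -3 - 1 = -4)
z(T) = 1 - 2*T**2 (z(T) = 1 + (-4*T**2)/2 = 1 - 2*T**2)
z(4)*10 + 1/(40 + 26) = (1 - 2*4**2)*10 + 1/(40 + 26) = (1 - 2*16)*10 + 1/66 = (1 - 32)*10 + 1/66 = -31*10 + 1/66 = -310 + 1/66 = -20459/66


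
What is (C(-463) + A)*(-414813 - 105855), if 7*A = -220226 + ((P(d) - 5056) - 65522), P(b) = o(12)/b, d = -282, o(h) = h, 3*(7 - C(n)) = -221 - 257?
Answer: 7087888021644/329 ≈ 2.1544e+10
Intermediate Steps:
C(n) = 499/3 (C(n) = 7 - (-221 - 257)/3 = 7 - ⅓*(-478) = 7 + 478/3 = 499/3)
P(b) = 12/b
A = -13667790/329 (A = (-220226 + ((12/(-282) - 5056) - 65522))/7 = (-220226 + ((12*(-1/282) - 5056) - 65522))/7 = (-220226 + ((-2/47 - 5056) - 65522))/7 = (-220226 + (-237634/47 - 65522))/7 = (-220226 - 3317168/47)/7 = (⅐)*(-13667790/47) = -13667790/329 ≈ -41543.)
(C(-463) + A)*(-414813 - 105855) = (499/3 - 13667790/329)*(-414813 - 105855) = -40839199/987*(-520668) = 7087888021644/329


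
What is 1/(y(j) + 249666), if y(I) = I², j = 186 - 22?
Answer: 1/276562 ≈ 3.6158e-6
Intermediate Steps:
j = 164
1/(y(j) + 249666) = 1/(164² + 249666) = 1/(26896 + 249666) = 1/276562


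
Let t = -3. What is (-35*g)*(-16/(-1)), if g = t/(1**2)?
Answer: 1680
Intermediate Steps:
g = -3 (g = -3/(1**2) = -3/1 = -3*1 = -3)
(-35*g)*(-16/(-1)) = (-35*(-3))*(-16/(-1)) = 105*(-16*(-1)) = 105*16 = 1680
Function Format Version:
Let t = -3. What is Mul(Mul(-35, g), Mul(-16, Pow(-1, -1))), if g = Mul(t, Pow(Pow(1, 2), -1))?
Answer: 1680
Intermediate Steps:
g = -3 (g = Mul(-3, Pow(Pow(1, 2), -1)) = Mul(-3, Pow(1, -1)) = Mul(-3, 1) = -3)
Mul(Mul(-35, g), Mul(-16, Pow(-1, -1))) = Mul(Mul(-35, -3), Mul(-16, Pow(-1, -1))) = Mul(105, Mul(-16, -1)) = Mul(105, 16) = 1680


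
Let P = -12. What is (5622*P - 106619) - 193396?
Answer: -367479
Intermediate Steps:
(5622*P - 106619) - 193396 = (5622*(-12) - 106619) - 193396 = (-67464 - 106619) - 193396 = -174083 - 193396 = -367479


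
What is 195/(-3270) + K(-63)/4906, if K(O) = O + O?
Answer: -45623/534754 ≈ -0.085316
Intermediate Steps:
K(O) = 2*O
195/(-3270) + K(-63)/4906 = 195/(-3270) + (2*(-63))/4906 = 195*(-1/3270) - 126*1/4906 = -13/218 - 63/2453 = -45623/534754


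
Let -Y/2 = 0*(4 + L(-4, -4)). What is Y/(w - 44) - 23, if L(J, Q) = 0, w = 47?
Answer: -23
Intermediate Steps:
Y = 0 (Y = -0*(4 + 0) = -0*4 = -2*0 = 0)
Y/(w - 44) - 23 = 0/(47 - 44) - 23 = 0/3 - 23 = (⅓)*0 - 23 = 0 - 23 = -23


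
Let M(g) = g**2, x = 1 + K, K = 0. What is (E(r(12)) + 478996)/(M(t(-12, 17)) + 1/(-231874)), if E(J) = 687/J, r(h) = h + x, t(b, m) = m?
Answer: 288805327598/174230121 ≈ 1657.6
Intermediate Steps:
x = 1 (x = 1 + 0 = 1)
r(h) = 1 + h (r(h) = h + 1 = 1 + h)
(E(r(12)) + 478996)/(M(t(-12, 17)) + 1/(-231874)) = (687/(1 + 12) + 478996)/(17**2 + 1/(-231874)) = (687/13 + 478996)/(289 - 1/231874) = (687*(1/13) + 478996)/(67011585/231874) = (687/13 + 478996)*(231874/67011585) = (6227635/13)*(231874/67011585) = 288805327598/174230121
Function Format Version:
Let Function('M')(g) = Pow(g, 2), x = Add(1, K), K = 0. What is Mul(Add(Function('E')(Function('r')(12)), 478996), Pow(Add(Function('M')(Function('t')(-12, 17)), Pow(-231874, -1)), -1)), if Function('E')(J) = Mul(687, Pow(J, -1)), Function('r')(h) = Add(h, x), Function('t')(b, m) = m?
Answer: Rational(288805327598, 174230121) ≈ 1657.6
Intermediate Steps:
x = 1 (x = Add(1, 0) = 1)
Function('r')(h) = Add(1, h) (Function('r')(h) = Add(h, 1) = Add(1, h))
Mul(Add(Function('E')(Function('r')(12)), 478996), Pow(Add(Function('M')(Function('t')(-12, 17)), Pow(-231874, -1)), -1)) = Mul(Add(Mul(687, Pow(Add(1, 12), -1)), 478996), Pow(Add(Pow(17, 2), Pow(-231874, -1)), -1)) = Mul(Add(Mul(687, Pow(13, -1)), 478996), Pow(Add(289, Rational(-1, 231874)), -1)) = Mul(Add(Mul(687, Rational(1, 13)), 478996), Pow(Rational(67011585, 231874), -1)) = Mul(Add(Rational(687, 13), 478996), Rational(231874, 67011585)) = Mul(Rational(6227635, 13), Rational(231874, 67011585)) = Rational(288805327598, 174230121)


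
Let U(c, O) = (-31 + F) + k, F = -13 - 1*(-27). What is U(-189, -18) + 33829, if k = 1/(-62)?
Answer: 2096343/62 ≈ 33812.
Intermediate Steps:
F = 14 (F = -13 + 27 = 14)
k = -1/62 ≈ -0.016129
U(c, O) = -1055/62 (U(c, O) = (-31 + 14) - 1/62 = -17 - 1/62 = -1055/62)
U(-189, -18) + 33829 = -1055/62 + 33829 = 2096343/62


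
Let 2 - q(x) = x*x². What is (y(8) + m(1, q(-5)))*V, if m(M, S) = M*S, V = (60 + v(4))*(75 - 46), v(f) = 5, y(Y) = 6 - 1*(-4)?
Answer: 258245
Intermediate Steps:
y(Y) = 10 (y(Y) = 6 + 4 = 10)
V = 1885 (V = (60 + 5)*(75 - 46) = 65*29 = 1885)
q(x) = 2 - x³ (q(x) = 2 - x*x² = 2 - x³)
(y(8) + m(1, q(-5)))*V = (10 + 1*(2 - 1*(-5)³))*1885 = (10 + 1*(2 - 1*(-125)))*1885 = (10 + 1*(2 + 125))*1885 = (10 + 1*127)*1885 = (10 + 127)*1885 = 137*1885 = 258245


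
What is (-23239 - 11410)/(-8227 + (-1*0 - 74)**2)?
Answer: 34649/2751 ≈ 12.595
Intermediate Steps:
(-23239 - 11410)/(-8227 + (-1*0 - 74)**2) = -34649/(-8227 + (0 - 74)**2) = -34649/(-8227 + (-74)**2) = -34649/(-8227 + 5476) = -34649/(-2751) = -34649*(-1/2751) = 34649/2751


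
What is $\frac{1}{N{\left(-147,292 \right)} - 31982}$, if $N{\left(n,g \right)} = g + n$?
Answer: $- \frac{1}{31837} \approx -3.141 \cdot 10^{-5}$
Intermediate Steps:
$\frac{1}{N{\left(-147,292 \right)} - 31982} = \frac{1}{\left(292 - 147\right) - 31982} = \frac{1}{145 - 31982} = \frac{1}{-31837} = - \frac{1}{31837}$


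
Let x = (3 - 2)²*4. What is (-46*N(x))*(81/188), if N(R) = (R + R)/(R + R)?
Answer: -1863/94 ≈ -19.819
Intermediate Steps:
x = 4 (x = 1²*4 = 1*4 = 4)
N(R) = 1 (N(R) = (2*R)/((2*R)) = (2*R)*(1/(2*R)) = 1)
(-46*N(x))*(81/188) = (-46*1)*(81/188) = -3726/188 = -46*81/188 = -1863/94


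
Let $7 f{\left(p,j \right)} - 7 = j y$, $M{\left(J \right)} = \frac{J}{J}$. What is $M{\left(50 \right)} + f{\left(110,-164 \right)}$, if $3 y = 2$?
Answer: $- \frac{286}{21} \approx -13.619$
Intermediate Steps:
$M{\left(J \right)} = 1$
$y = \frac{2}{3}$ ($y = \frac{1}{3} \cdot 2 = \frac{2}{3} \approx 0.66667$)
$f{\left(p,j \right)} = 1 + \frac{2 j}{21}$ ($f{\left(p,j \right)} = 1 + \frac{j \frac{2}{3}}{7} = 1 + \frac{\frac{2}{3} j}{7} = 1 + \frac{2 j}{21}$)
$M{\left(50 \right)} + f{\left(110,-164 \right)} = 1 + \left(1 + \frac{2}{21} \left(-164\right)\right) = 1 + \left(1 - \frac{328}{21}\right) = 1 - \frac{307}{21} = - \frac{286}{21}$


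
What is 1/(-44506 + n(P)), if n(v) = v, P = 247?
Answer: -1/44259 ≈ -2.2594e-5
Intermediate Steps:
1/(-44506 + n(P)) = 1/(-44506 + 247) = 1/(-44259) = -1/44259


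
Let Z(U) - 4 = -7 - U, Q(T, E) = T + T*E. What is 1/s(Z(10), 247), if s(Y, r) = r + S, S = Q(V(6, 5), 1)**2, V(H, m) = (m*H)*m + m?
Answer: 1/96347 ≈ 1.0379e-5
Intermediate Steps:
V(H, m) = m + H*m**2 (V(H, m) = (H*m)*m + m = H*m**2 + m = m + H*m**2)
Q(T, E) = T + E*T
Z(U) = -3 - U (Z(U) = 4 + (-7 - U) = -3 - U)
S = 96100 (S = ((5*(1 + 6*5))*(1 + 1))**2 = ((5*(1 + 30))*2)**2 = ((5*31)*2)**2 = (155*2)**2 = 310**2 = 96100)
s(Y, r) = 96100 + r (s(Y, r) = r + 96100 = 96100 + r)
1/s(Z(10), 247) = 1/(96100 + 247) = 1/96347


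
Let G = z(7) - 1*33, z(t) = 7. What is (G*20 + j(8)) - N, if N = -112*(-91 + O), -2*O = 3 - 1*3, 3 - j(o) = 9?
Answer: -10718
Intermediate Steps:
j(o) = -6 (j(o) = 3 - 1*9 = 3 - 9 = -6)
O = 0 (O = -(3 - 1*3)/2 = -(3 - 3)/2 = -½*0 = 0)
G = -26 (G = 7 - 1*33 = 7 - 33 = -26)
N = 10192 (N = -112*(-91 + 0) = -112*(-91) = 10192)
(G*20 + j(8)) - N = (-26*20 - 6) - 1*10192 = (-520 - 6) - 10192 = -526 - 10192 = -10718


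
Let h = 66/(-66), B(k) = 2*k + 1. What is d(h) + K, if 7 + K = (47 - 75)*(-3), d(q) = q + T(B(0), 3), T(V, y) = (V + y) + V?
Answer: 81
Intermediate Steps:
B(k) = 1 + 2*k
T(V, y) = y + 2*V
h = -1 (h = 66*(-1/66) = -1)
d(q) = 5 + q (d(q) = q + (3 + 2*(1 + 2*0)) = q + (3 + 2*(1 + 0)) = q + (3 + 2*1) = q + (3 + 2) = q + 5 = 5 + q)
K = 77 (K = -7 + (47 - 75)*(-3) = -7 - 28*(-3) = -7 + 84 = 77)
d(h) + K = (5 - 1) + 77 = 4 + 77 = 81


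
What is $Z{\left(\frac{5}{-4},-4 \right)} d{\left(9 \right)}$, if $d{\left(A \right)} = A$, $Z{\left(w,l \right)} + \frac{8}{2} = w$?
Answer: $- \frac{189}{4} \approx -47.25$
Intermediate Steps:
$Z{\left(w,l \right)} = -4 + w$
$Z{\left(\frac{5}{-4},-4 \right)} d{\left(9 \right)} = \left(-4 + \frac{5}{-4}\right) 9 = \left(-4 + 5 \left(- \frac{1}{4}\right)\right) 9 = \left(-4 - \frac{5}{4}\right) 9 = \left(- \frac{21}{4}\right) 9 = - \frac{189}{4}$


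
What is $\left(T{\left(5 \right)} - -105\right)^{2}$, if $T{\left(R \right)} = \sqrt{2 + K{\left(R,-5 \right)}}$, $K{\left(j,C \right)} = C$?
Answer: $\left(105 + i \sqrt{3}\right)^{2} \approx 11022.0 + 363.73 i$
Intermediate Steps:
$T{\left(R \right)} = i \sqrt{3}$ ($T{\left(R \right)} = \sqrt{2 - 5} = \sqrt{-3} = i \sqrt{3}$)
$\left(T{\left(5 \right)} - -105\right)^{2} = \left(i \sqrt{3} - -105\right)^{2} = \left(i \sqrt{3} + 105\right)^{2} = \left(105 + i \sqrt{3}\right)^{2}$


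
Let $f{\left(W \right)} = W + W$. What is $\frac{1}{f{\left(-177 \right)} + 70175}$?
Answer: $\frac{1}{69821} \approx 1.4322 \cdot 10^{-5}$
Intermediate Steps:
$f{\left(W \right)} = 2 W$
$\frac{1}{f{\left(-177 \right)} + 70175} = \frac{1}{2 \left(-177\right) + 70175} = \frac{1}{-354 + 70175} = \frac{1}{69821}$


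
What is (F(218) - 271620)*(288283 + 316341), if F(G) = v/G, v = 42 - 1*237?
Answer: -17900907776760/109 ≈ -1.6423e+11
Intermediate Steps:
v = -195 (v = 42 - 237 = -195)
F(G) = -195/G
(F(218) - 271620)*(288283 + 316341) = (-195/218 - 271620)*(288283 + 316341) = (-195*1/218 - 271620)*604624 = (-195/218 - 271620)*604624 = -59213355/218*604624 = -17900907776760/109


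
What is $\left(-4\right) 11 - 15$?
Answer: $-59$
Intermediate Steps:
$\left(-4\right) 11 - 15 = -44 - 15 = -59$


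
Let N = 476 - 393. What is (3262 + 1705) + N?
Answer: 5050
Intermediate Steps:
N = 83
(3262 + 1705) + N = (3262 + 1705) + 83 = 4967 + 83 = 5050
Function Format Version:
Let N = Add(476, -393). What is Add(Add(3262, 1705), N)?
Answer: 5050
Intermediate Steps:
N = 83
Add(Add(3262, 1705), N) = Add(Add(3262, 1705), 83) = Add(4967, 83) = 5050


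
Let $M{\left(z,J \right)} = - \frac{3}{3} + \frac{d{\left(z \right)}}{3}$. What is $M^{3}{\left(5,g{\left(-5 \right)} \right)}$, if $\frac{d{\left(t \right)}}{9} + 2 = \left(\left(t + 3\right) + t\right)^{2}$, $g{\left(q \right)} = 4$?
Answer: $125000000$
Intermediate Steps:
$d{\left(t \right)} = -18 + 9 \left(3 + 2 t\right)^{2}$ ($d{\left(t \right)} = -18 + 9 \left(\left(t + 3\right) + t\right)^{2} = -18 + 9 \left(\left(3 + t\right) + t\right)^{2} = -18 + 9 \left(3 + 2 t\right)^{2}$)
$M{\left(z,J \right)} = -7 + 3 \left(3 + 2 z\right)^{2}$ ($M{\left(z,J \right)} = - \frac{3}{3} + \frac{-18 + 9 \left(3 + 2 z\right)^{2}}{3} = \left(-3\right) \frac{1}{3} + \left(-18 + 9 \left(3 + 2 z\right)^{2}\right) \frac{1}{3} = -1 + \left(-6 + 3 \left(3 + 2 z\right)^{2}\right) = -7 + 3 \left(3 + 2 z\right)^{2}$)
$M^{3}{\left(5,g{\left(-5 \right)} \right)} = \left(-7 + 3 \left(3 + 2 \cdot 5\right)^{2}\right)^{3} = \left(-7 + 3 \left(3 + 10\right)^{2}\right)^{3} = \left(-7 + 3 \cdot 13^{2}\right)^{3} = \left(-7 + 3 \cdot 169\right)^{3} = \left(-7 + 507\right)^{3} = 500^{3} = 125000000$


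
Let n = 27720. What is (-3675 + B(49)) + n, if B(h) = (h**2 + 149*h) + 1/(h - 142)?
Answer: 3138470/93 ≈ 33747.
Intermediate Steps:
B(h) = h**2 + 1/(-142 + h) + 149*h (B(h) = (h**2 + 149*h) + 1/(-142 + h) = h**2 + 1/(-142 + h) + 149*h)
(-3675 + B(49)) + n = (-3675 + (1 + 49**3 - 21158*49 + 7*49**2)/(-142 + 49)) + 27720 = (-3675 + (1 + 117649 - 1036742 + 7*2401)/(-93)) + 27720 = (-3675 - (1 + 117649 - 1036742 + 16807)/93) + 27720 = (-3675 - 1/93*(-902285)) + 27720 = (-3675 + 902285/93) + 27720 = 560510/93 + 27720 = 3138470/93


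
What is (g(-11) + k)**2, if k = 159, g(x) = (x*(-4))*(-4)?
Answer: 289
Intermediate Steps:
g(x) = 16*x (g(x) = -4*x*(-4) = 16*x)
(g(-11) + k)**2 = (16*(-11) + 159)**2 = (-176 + 159)**2 = (-17)**2 = 289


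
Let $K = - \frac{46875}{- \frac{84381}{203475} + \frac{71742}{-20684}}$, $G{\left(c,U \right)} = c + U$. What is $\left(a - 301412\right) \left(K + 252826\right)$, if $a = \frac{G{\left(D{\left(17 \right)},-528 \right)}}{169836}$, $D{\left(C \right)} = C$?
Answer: $- \frac{9233990637879198845986253}{115651522942131} \approx -7.9843 \cdot 10^{10}$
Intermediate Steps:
$G{\left(c,U \right)} = U + c$
$K = \frac{32880288281250}{2723840009}$ ($K = - \frac{46875}{\left(-84381\right) \frac{1}{203475} + 71742 \left(- \frac{1}{20684}\right)} = - \frac{46875}{- \frac{28127}{67825} - \frac{35871}{10342}} = - \frac{46875}{- \frac{2723840009}{701446150}} = \left(-46875\right) \left(- \frac{701446150}{2723840009}\right) = \frac{32880288281250}{2723840009} \approx 12071.0$)
$a = - \frac{511}{169836}$ ($a = \frac{-528 + 17}{169836} = \left(-511\right) \frac{1}{169836} = - \frac{511}{169836} \approx -0.0030088$)
$\left(a - 301412\right) \left(K + 252826\right) = \left(- \frac{511}{169836} - 301412\right) \left(\frac{32880288281250}{2723840009} + 252826\right) = \left(- \frac{51190608943}{169836}\right) \frac{721537862396684}{2723840009} = - \frac{9233990637879198845986253}{115651522942131}$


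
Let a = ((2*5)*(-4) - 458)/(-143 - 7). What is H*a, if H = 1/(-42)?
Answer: -83/1050 ≈ -0.079048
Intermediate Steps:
a = 83/25 (a = (10*(-4) - 458)/(-150) = (-40 - 458)*(-1/150) = -498*(-1/150) = 83/25 ≈ 3.3200)
H = -1/42 ≈ -0.023810
H*a = -1/42*83/25 = -83/1050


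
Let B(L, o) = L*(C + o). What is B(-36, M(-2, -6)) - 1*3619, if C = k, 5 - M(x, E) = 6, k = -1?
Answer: -3547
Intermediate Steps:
M(x, E) = -1 (M(x, E) = 5 - 1*6 = 5 - 6 = -1)
C = -1
B(L, o) = L*(-1 + o)
B(-36, M(-2, -6)) - 1*3619 = -36*(-1 - 1) - 1*3619 = -36*(-2) - 3619 = 72 - 3619 = -3547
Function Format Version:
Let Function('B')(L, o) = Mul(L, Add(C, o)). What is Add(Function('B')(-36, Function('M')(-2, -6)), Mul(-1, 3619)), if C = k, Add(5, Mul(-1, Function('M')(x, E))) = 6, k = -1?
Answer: -3547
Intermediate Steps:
Function('M')(x, E) = -1 (Function('M')(x, E) = Add(5, Mul(-1, 6)) = Add(5, -6) = -1)
C = -1
Function('B')(L, o) = Mul(L, Add(-1, o))
Add(Function('B')(-36, Function('M')(-2, -6)), Mul(-1, 3619)) = Add(Mul(-36, Add(-1, -1)), Mul(-1, 3619)) = Add(Mul(-36, -2), -3619) = Add(72, -3619) = -3547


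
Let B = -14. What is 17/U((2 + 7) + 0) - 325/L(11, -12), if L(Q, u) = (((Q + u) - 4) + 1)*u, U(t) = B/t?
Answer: -5947/336 ≈ -17.699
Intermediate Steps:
U(t) = -14/t
L(Q, u) = u*(-3 + Q + u) (L(Q, u) = ((-4 + Q + u) + 1)*u = (-3 + Q + u)*u = u*(-3 + Q + u))
17/U((2 + 7) + 0) - 325/L(11, -12) = 17/((-14/((2 + 7) + 0))) - 325*(-1/(12*(-3 + 11 - 12))) = 17/((-14/(9 + 0))) - 325/((-12*(-4))) = 17/((-14/9)) - 325/48 = 17/((-14*1/9)) - 325*1/48 = 17/(-14/9) - 325/48 = 17*(-9/14) - 325/48 = -153/14 - 325/48 = -5947/336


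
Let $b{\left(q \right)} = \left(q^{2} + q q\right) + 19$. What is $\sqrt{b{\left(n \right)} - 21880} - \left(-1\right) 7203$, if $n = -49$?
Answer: $7203 + i \sqrt{17059} \approx 7203.0 + 130.61 i$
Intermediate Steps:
$b{\left(q \right)} = 19 + 2 q^{2}$ ($b{\left(q \right)} = \left(q^{2} + q^{2}\right) + 19 = 2 q^{2} + 19 = 19 + 2 q^{2}$)
$\sqrt{b{\left(n \right)} - 21880} - \left(-1\right) 7203 = \sqrt{\left(19 + 2 \left(-49\right)^{2}\right) - 21880} - \left(-1\right) 7203 = \sqrt{\left(19 + 2 \cdot 2401\right) - 21880} - -7203 = \sqrt{\left(19 + 4802\right) - 21880} + 7203 = \sqrt{4821 - 21880} + 7203 = \sqrt{-17059} + 7203 = i \sqrt{17059} + 7203 = 7203 + i \sqrt{17059}$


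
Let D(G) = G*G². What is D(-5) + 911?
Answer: 786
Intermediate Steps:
D(G) = G³
D(-5) + 911 = (-5)³ + 911 = -125 + 911 = 786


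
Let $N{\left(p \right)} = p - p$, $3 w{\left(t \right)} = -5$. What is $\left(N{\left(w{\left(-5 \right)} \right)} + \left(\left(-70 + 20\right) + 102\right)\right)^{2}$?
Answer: $2704$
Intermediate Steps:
$w{\left(t \right)} = - \frac{5}{3}$ ($w{\left(t \right)} = \frac{1}{3} \left(-5\right) = - \frac{5}{3}$)
$N{\left(p \right)} = 0$
$\left(N{\left(w{\left(-5 \right)} \right)} + \left(\left(-70 + 20\right) + 102\right)\right)^{2} = \left(0 + \left(\left(-70 + 20\right) + 102\right)\right)^{2} = \left(0 + \left(-50 + 102\right)\right)^{2} = \left(0 + 52\right)^{2} = 52^{2} = 2704$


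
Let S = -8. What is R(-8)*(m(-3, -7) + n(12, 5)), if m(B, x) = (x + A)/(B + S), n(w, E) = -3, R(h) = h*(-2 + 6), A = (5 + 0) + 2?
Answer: 96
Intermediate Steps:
A = 7 (A = 5 + 2 = 7)
R(h) = 4*h (R(h) = h*4 = 4*h)
m(B, x) = (7 + x)/(-8 + B) (m(B, x) = (x + 7)/(B - 8) = (7 + x)/(-8 + B))
R(-8)*(m(-3, -7) + n(12, 5)) = (4*(-8))*((7 - 7)/(-8 - 3) - 3) = -32*(0/(-11) - 3) = -32*(-1/11*0 - 3) = -32*(0 - 3) = -32*(-3) = 96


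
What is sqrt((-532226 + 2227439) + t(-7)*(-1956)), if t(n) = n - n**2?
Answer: sqrt(1804749) ≈ 1343.4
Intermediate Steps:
sqrt((-532226 + 2227439) + t(-7)*(-1956)) = sqrt((-532226 + 2227439) - 7*(1 - 1*(-7))*(-1956)) = sqrt(1695213 - 7*(1 + 7)*(-1956)) = sqrt(1695213 - 7*8*(-1956)) = sqrt(1695213 - 56*(-1956)) = sqrt(1695213 + 109536) = sqrt(1804749)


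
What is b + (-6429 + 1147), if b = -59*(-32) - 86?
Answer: -3480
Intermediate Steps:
b = 1802 (b = 1888 - 86 = 1802)
b + (-6429 + 1147) = 1802 + (-6429 + 1147) = 1802 - 5282 = -3480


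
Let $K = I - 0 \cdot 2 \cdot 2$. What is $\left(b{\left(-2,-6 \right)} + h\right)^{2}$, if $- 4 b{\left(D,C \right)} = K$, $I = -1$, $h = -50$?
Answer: $\frac{39601}{16} \approx 2475.1$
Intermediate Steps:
$K = -1$ ($K = -1 - 0 \cdot 2 \cdot 2 = -1 - 0 \cdot 2 = -1 - 0 = -1 + 0 = -1$)
$b{\left(D,C \right)} = \frac{1}{4}$ ($b{\left(D,C \right)} = \left(- \frac{1}{4}\right) \left(-1\right) = \frac{1}{4}$)
$\left(b{\left(-2,-6 \right)} + h\right)^{2} = \left(\frac{1}{4} - 50\right)^{2} = \left(- \frac{199}{4}\right)^{2} = \frac{39601}{16}$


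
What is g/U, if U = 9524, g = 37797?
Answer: 37797/9524 ≈ 3.9686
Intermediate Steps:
g/U = 37797/9524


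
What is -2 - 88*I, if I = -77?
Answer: 6774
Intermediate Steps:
-2 - 88*I = -2 - 88*(-77) = -2 + 6776 = 6774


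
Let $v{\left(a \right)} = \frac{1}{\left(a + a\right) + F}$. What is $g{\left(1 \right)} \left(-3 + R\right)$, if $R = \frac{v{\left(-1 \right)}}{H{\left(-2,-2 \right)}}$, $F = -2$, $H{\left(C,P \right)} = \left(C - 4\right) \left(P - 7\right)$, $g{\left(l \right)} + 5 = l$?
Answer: $\frac{649}{54} \approx 12.019$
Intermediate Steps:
$g{\left(l \right)} = -5 + l$
$H{\left(C,P \right)} = \left(-7 + P\right) \left(-4 + C\right)$ ($H{\left(C,P \right)} = \left(-4 + C\right) \left(-7 + P\right) = \left(-7 + P\right) \left(-4 + C\right)$)
$v{\left(a \right)} = \frac{1}{-2 + 2 a}$ ($v{\left(a \right)} = \frac{1}{\left(a + a\right) - 2} = \frac{1}{2 a - 2} = \frac{1}{-2 + 2 a}$)
$R = - \frac{1}{216}$ ($R = \frac{\frac{1}{2} \frac{1}{-1 - 1}}{28 - -14 - -8 - -4} = \frac{\frac{1}{2} \frac{1}{-2}}{28 + 14 + 8 + 4} = \frac{\frac{1}{2} \left(- \frac{1}{2}\right)}{54} = \left(- \frac{1}{4}\right) \frac{1}{54} = - \frac{1}{216} \approx -0.0046296$)
$g{\left(1 \right)} \left(-3 + R\right) = \left(-5 + 1\right) \left(-3 - \frac{1}{216}\right) = \left(-4\right) \left(- \frac{649}{216}\right) = \frac{649}{54}$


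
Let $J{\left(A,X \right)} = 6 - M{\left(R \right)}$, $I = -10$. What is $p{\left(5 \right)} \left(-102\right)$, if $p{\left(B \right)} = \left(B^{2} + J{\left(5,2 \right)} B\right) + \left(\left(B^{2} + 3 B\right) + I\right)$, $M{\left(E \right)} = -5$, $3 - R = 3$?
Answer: $-11220$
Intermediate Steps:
$R = 0$ ($R = 3 - 3 = 0$)
$J{\left(A,X \right)} = 11$ ($J{\left(A,X \right)} = 6 - -5 = 6 + 5 = 11$)
$p{\left(B \right)} = -10 + 2 B^{2} + 14 B$ ($p{\left(B \right)} = \left(B^{2} + 11 B\right) - \left(10 - B^{2} - 3 B\right) = \left(B^{2} + 11 B\right) + \left(-10 + B^{2} + 3 B\right) = -10 + 2 B^{2} + 14 B$)
$p{\left(5 \right)} \left(-102\right) = \left(-10 + 2 \cdot 5^{2} + 14 \cdot 5\right) \left(-102\right) = \left(-10 + 2 \cdot 25 + 70\right) \left(-102\right) = \left(-10 + 50 + 70\right) \left(-102\right) = 110 \left(-102\right) = -11220$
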